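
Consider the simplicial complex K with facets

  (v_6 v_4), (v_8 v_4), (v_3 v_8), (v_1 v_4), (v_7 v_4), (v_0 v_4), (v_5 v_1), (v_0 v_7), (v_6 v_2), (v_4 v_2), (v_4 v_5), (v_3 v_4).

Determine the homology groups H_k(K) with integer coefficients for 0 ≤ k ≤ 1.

H_0 ≅ Z,  H_1 ≅ Z^4.

K has 9 vertices, 12 edges.
rank ∂_0 = 0, rank ∂_1 = 8 ⇒ b_0 = 9 − 0 − 8 = 1; all invariant factors of ∂_1 are 1 so no torsion. So H_0 = Z.
rank ∂_1 = 8, rank ∂_2 = 0 ⇒ b_1 = 12 − 8 − 0 = 4. So H_1 = Z^4.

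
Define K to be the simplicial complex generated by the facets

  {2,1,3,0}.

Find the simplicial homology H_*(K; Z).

H_0 = Z,  H_1 = 0,  H_2 = 0,  H_3 = 0.

We work with the vertex ordering 0 < 1 < 2 < 3. The simplices of K, each written with vertices in increasing order, are:

  0-simplices (4): [0], [1], [2], [3]
  1-simplices (6): [0,1], [0,2], [0,3], [1,2], [1,3], [2,3]
  2-simplices (4): [0,1,2], [0,1,3], [0,2,3], [1,2,3]
  3-simplices (1): [0,1,2,3]

Hence C_0 ≅ Z^4, C_1 ≅ Z^6, C_2 ≅ Z^4, C_3 ≅ Z^1.

Boundary ∂_1: C_1 → C_0 maps an edge to its endpoints' difference, ∂[p,q] = q − p. For instance
  ∂[1,3] = [3] − [1].
As a 4×6 matrix over Z this has rank 3, with invariant factors (1,1,1).

Boundary ∂_2: C_2 → C_1 sends each 2-simplex [p,q,r] to [q,r] − [p,r] + [p,q]. For instance
  ∂[0,1,2] = [1,2] − [0,2] + [0,1],
  ∂[0,1,3] = [1,3] − [0,3] + [0,1].
As a 6×4 matrix over Z this has rank 3, with invariant factors (1,1,1).

Boundary ∂_3: C_3 → C_2 sends each 3-simplex σ to the alternating sum Σ_i (−1)^i (σ with its i-th vertex removed). For instance
  ∂[0,1,2,3] = [1,2,3] − [0,2,3] + [0,1,3] − [0,1,2].
The 4×1 boundary matrix has rank 1 and Smith normal form diag(1).

From H_k ≅ ker(∂_k) / im(∂_{k+1}) we obtain:

  H_0: rank C_0 − rank ∂_1 = 4 − 3 = 1, and the invariant factors of ∂_1 are all 1, so H_0 = Z.
  H_1: rank ker ∂_1 − rank ∂_2 = (6 − 3) − 3 = 0, and the invariant factors of ∂_2 are all 1, so H_1 = 0.
  H_2: rank ker ∂_2 − rank ∂_3 = (4 − 3) − 1 = 0, and the invariant factors of ∂_3 are all 1, so H_2 = 0.
  H_3: rank ker ∂_3 − rank ∂_4 = (1 − 1) − 0 = 0, and there is no ∂_4, so H_3 = 0.

As a check, the Euler characteristic is 4 − 6 + 4 − 1 = 1, which agrees with 1 − 0 + 0 − 0 = 1.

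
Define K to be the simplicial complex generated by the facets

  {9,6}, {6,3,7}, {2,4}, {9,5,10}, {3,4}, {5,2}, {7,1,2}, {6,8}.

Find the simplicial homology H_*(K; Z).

Take the total order 1 < 2 < 3 < 4 < 5 < 6 < 7 < 8 < 9 < 10 on the vertex set. Then K (dimension 2) consists of the simplices:

  0-simplices (10): [1], [2], [3], [4], [5], [6], [7], [8], [9], [10]
  1-simplices (14): [1,2], [1,7], [2,4], [2,5], [2,7], [3,4], [3,6], [3,7], [5,9], [5,10], [6,7], [6,8], [6,9], [9,10]
  2-simplices (3): [1,2,7], [3,6,7], [5,9,10]

giving chain groups C_0 ≅ Z^10, C_1 ≅ Z^14, C_2 ≅ Z^3.

The boundary map ∂_1: C_1 → C_0 is given by ∂[p,q] = [q] − [p]. For instance
  ∂[2,5] = [5] − [2].
As a 10×14 matrix over Z this has rank 9, with invariant factors (1,1,1,1,1,1,1,1,1).

The boundary map ∂_2: C_2 → C_1 maps a triangle to the signed sum of its edges. For instance
  ∂[5,9,10] = [9,10] − [5,10] + [5,9],
  ∂[1,2,7] = [2,7] − [1,7] + [1,2].
This gives a 14×3 integer matrix of rank 3; reducing to Smith normal form yields diagonal entries (1,1,1).

Now H_k = ker ∂_k / im ∂_{k+1}, so:

  H_0: rank C_0 − rank ∂_1 = 10 − 9 = 1, and the invariant factors of ∂_1 are all 1, so H_0 ≅ Z.
  H_1: rank ker ∂_1 − rank ∂_2 = (14 − 9) − 3 = 2, and the invariant factors of ∂_2 are all 1, so H_1 ≅ Z^2.
  H_2: rank ker ∂_2 − rank ∂_3 = (3 − 3) − 0 = 0, and there is no ∂_3, so H_2 ≅ 0.

H_0 = Z,  H_1 = Z^2,  H_2 = 0.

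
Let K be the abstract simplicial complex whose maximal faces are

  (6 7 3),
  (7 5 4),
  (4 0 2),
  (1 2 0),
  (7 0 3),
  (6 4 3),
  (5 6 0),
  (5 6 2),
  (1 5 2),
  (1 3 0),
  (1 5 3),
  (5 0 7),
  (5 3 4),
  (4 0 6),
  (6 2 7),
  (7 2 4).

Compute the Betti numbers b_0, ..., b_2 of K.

Take the total order 0 < 1 < 2 < 3 < 4 < 5 < 6 < 7 on the vertex set. Then K (dimension 2) consists of the simplices:

  0-simplices (8): [0], [1], [2], [3], [4], [5], [6], [7]
  1-simplices (24): (24 of them)
  2-simplices (16): [0,1,2], [0,1,3], [0,2,4], [0,3,7], [0,4,6], [0,5,6], [0,5,7], [1,2,5], [1,3,5], [2,4,7], [2,5,6], [2,6,7], [3,4,5], [3,4,6], [3,6,7], [4,5,7]

so the chain groups are C_0 ≅ Z^8, C_1 ≅ Z^24, C_2 ≅ Z^16.

The boundary map ∂_1: C_1 → C_0 is given by ∂[p,q] = [q] − [p]. For instance
  ∂[2,5] = [5] − [2].
The resulting 8×24 matrix has rank 7, and its Smith normal form has invariant factors (1,1,1,1,1,1,1).

The boundary map ∂_2: C_2 → C_1 sends each 2-simplex [p,q,r] to [q,r] − [p,r] + [p,q]. For instance
  ∂[0,1,2] = [1,2] − [0,2] + [0,1],
  ∂[0,5,7] = [5,7] − [0,7] + [0,5].
This gives a 24×16 integer matrix of rank 15; reducing to Smith normal form yields diagonal entries (1,1,1,1,1,1,1,1,1,1,1,1,1,1,1).

Reading off H_k = ker ∂_k / im ∂_{k+1}:

  H_0: rank C_0 − rank ∂_1 = 8 − 7 = 1, and the invariant factors of ∂_1 are all 1, so H_0 ≅ Z.
  H_1: rank ker ∂_1 − rank ∂_2 = (24 − 7) − 15 = 2, and the invariant factors of ∂_2 are all 1, so H_1 ≅ Z^2.
  H_2: rank ker ∂_2 − rank ∂_3 = (16 − 15) − 0 = 1, and there is no ∂_3, so H_2 ≅ Z.

As a check, the Euler characteristic is 8 − 24 + 16 = 0, which agrees with 1 − 2 + 1 = 0.
(K is a triangulation of the torus T^2.)

Hence the Betti numbers are b_0 = 1, b_1 = 2, b_2 = 1.

b_0 = 1, b_1 = 2, b_2 = 1.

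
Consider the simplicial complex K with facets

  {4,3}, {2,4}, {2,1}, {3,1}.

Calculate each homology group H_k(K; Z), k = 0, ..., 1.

K has 4 vertices, 4 edges.
rank ∂_0 = 0, rank ∂_1 = 3 ⇒ b_0 = 4 − 0 − 3 = 1; all invariant factors of ∂_1 are 1 so no torsion. So H_0 = Z.
rank ∂_1 = 3, rank ∂_2 = 0 ⇒ b_1 = 4 − 3 − 0 = 1. So H_1 = Z.

H_0 = Z,  H_1 = Z.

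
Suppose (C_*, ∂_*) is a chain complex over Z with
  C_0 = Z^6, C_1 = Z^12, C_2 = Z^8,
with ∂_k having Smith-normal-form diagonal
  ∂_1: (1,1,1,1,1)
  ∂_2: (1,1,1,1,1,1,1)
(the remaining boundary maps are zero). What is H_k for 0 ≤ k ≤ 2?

H_0 = Z,  H_1 = 0,  H_2 = Z.

H_0: b_0 = 6 − 0 − 5 = 1; torsion from ∂_1 factors > 1: none. So H_0 = Z.
H_1: b_1 = 12 − 5 − 7 = 0; torsion from ∂_2 factors > 1: none. So H_1 = 0.
H_2: b_2 = 8 − 7 − 0 = 1; torsion from ∂_3 factors > 1: none. So H_2 = Z.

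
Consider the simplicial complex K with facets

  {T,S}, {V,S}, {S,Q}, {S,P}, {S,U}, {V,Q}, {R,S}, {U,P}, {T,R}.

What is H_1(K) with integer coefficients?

H_1 ≅ Z^3.

Order the vertices as P < Q < R < S < T < U < V. Listing each simplex with vertices in this order, K has dimension 1 with simplices:

  0-simplices (7): P, Q, R, S, T, U, V
  1-simplices (9): PS, PU, QS, QV, RS, RT, ST, SU, SV

giving chain groups C_0 ≅ Z^7, C_1 ≅ Z^9.

Boundary ∂_1: C_1 → C_0 is given by ∂[p,q] = [q] − [p]. For instance
  ∂ST = T − S.
This gives a 7×9 integer matrix of rank 6; reducing to Smith normal form yields diagonal entries (1,1,1,1,1,1).

Now H_k = ker ∂_k / im ∂_{k+1}, so:

  H_1: rank ker ∂_1 − rank ∂_2 = (9 − 6) − 0 = 3, and there is no ∂_2, so H_1 = Z^3.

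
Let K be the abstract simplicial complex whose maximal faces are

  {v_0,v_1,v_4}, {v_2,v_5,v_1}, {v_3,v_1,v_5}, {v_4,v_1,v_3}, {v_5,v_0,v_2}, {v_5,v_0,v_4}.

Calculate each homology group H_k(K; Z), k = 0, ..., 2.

Take the total order v_0 < v_1 < v_2 < v_3 < v_4 < v_5 on the vertex set. Then K (dimension 2) consists of the simplices:

  0-simplices (6): [v_0], [v_1], [v_2], [v_3], [v_4], [v_5]
  1-simplices (12): [v_0,v_1], [v_0,v_2], [v_0,v_4], [v_0,v_5], [v_1,v_2], [v_1,v_3], [v_1,v_4], [v_1,v_5], [v_2,v_5], [v_3,v_4], [v_3,v_5], [v_4,v_5]
  2-simplices (6): [v_0,v_1,v_4], [v_0,v_2,v_5], [v_0,v_4,v_5], [v_1,v_2,v_5], [v_1,v_3,v_4], [v_1,v_3,v_5]

giving chain groups C_0 ≅ Z^6, C_1 ≅ Z^12, C_2 ≅ Z^6.

Boundary ∂_1: C_1 → C_0 maps an edge to its endpoints' difference, ∂[p,q] = q − p. For instance
  ∂[v_3,v_4] = [v_4] − [v_3].
As a 6×12 matrix over Z this has rank 5, with invariant factors (1,1,1,1,1).

∂_2: C_2 → C_1 acts by ∂[p,q,r] = [q,r] − [p,r] + [p,q]. For instance
  ∂[v_0,v_2,v_5] = [v_2,v_5] − [v_0,v_5] + [v_0,v_2],
  ∂[v_0,v_1,v_4] = [v_1,v_4] − [v_0,v_4] + [v_0,v_1].
The resulting 12×6 matrix has rank 6, and its Smith normal form has invariant factors (1,1,1,1,1,1).

Now H_k = ker ∂_k / im ∂_{k+1}, so:

  H_0: rank C_0 − rank ∂_1 = 6 − 5 = 1, and the invariant factors of ∂_1 are all 1, so H_0 = Z.
  H_1: rank ker ∂_1 − rank ∂_2 = (12 − 5) − 6 = 1, and the invariant factors of ∂_2 are all 1, so H_1 = Z.
  H_2: rank ker ∂_2 − rank ∂_3 = (6 − 6) − 0 = 0, and there is no ∂_3, so H_2 = 0.

H_0 = Z,  H_1 = Z,  H_2 = 0.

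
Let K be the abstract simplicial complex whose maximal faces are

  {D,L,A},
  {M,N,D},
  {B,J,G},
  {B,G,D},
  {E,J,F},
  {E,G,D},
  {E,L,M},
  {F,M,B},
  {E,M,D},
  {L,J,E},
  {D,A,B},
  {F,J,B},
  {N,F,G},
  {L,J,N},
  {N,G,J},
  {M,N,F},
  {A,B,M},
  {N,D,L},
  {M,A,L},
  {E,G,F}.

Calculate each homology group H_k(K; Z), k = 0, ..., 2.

H_0 ≅ Z,  H_1 ≅ Z × Z/2,  H_2 = 0.

Fix the vertex order A < B < D < E < F < G < J < L < M < N and write every simplex with vertices in increasing order. Then dim K = 2 and the simplices of K are:

  0-simplices (10): A, B, D, E, F, G, J, L, M, N
  1-simplices (30): AB, AD, AL, AM, BD, BF, BG, BJ, BM, DE, DG, DL, DM, DN, EF, EG, EJ, EL, EM, FG, FJ, FM, FN, GJ, GN, JL, JN, LM, LN, MN
  2-simplices (20): ABD, ABM, ADL, ALM, BDG, BFJ, BFM, BGJ, DEG, DEM, DLN, DMN, EFG, EFJ, EJL, ELM, FGN, FMN, GJN, JLN

Hence C_0 ≅ Z^10, C_1 ≅ Z^30, C_2 ≅ Z^20.

∂_1: C_1 → C_0 maps an edge to its endpoints' difference, ∂[p,q] = q − p. For instance
  ∂LM = M − L.
The 10×30 boundary matrix has rank 9 and Smith normal form diag(1,1,1,1,1,1,1,1,1).

The boundary map ∂_2: C_2 → C_1 sends each 2-simplex [p,q,r] to [q,r] − [p,r] + [p,q]. For instance
  ∂DEM = EM − DM + DE,
  ∂ADL = DL − AL + AD.
The 30×20 boundary matrix has rank 20 and Smith normal form diag(1,1,1,1,1,1,1,1,1,1,1,1,1,1,1,1,1,1,1,2).

Computing H_k = (kernel of ∂_k) / (image of ∂_{k+1}):

  H_0: rank C_0 − rank ∂_1 = 10 − 9 = 1, and the invariant factors of ∂_1 are all 1, so H_0 ≅ Z.
  H_1: rank ker ∂_1 − rank ∂_2 = (30 − 9) − 20 = 1, and ∂_2 has invariant factor 2 > 1, so H_1 ≅ Z × Z/2.
  H_2: rank ker ∂_2 − rank ∂_3 = (20 − 20) − 0 = 0, and there is no ∂_3, so H_2 ≅ 0.

As a check, the Euler characteristic is 10 − 30 + 20 = 0, which agrees with 1 − 1 + 0 = 0.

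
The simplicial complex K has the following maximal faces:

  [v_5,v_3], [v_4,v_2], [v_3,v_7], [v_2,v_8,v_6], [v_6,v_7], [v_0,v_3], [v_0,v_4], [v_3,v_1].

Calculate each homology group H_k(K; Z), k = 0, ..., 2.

Fix the vertex order v_0 < v_1 < v_2 < v_3 < v_4 < v_5 < v_6 < v_7 < v_8 and write every simplex with vertices in increasing order. Then dim K = 2 and the simplices of K are:

  0-simplices (9): [v_0], [v_1], [v_2], [v_3], [v_4], [v_5], [v_6], [v_7], [v_8]
  1-simplices (10): [v_0,v_3], [v_0,v_4], [v_1,v_3], [v_2,v_4], [v_2,v_6], [v_2,v_8], [v_3,v_5], [v_3,v_7], [v_6,v_7], [v_6,v_8]
  2-simplices (1): [v_2,v_6,v_8]

Hence C_0 ≅ Z^9, C_1 ≅ Z^10, C_2 ≅ Z^1.

∂_1: C_1 → C_0 is given by ∂[p,q] = [q] − [p].
This gives a 9×10 integer matrix of rank 8; reducing to Smith normal form yields diagonal entries (1,1,1,1,1,1,1,1).

∂_2: C_2 → C_1 sends each 2-simplex [p,q,r] to [q,r] − [p,r] + [p,q]. For instance
  ∂[v_2,v_6,v_8] = [v_6,v_8] − [v_2,v_8] + [v_2,v_6].
The resulting 10×1 matrix has rank 1, and its Smith normal form has invariant factors (1).

Reading off H_k = ker ∂_k / im ∂_{k+1}:

  H_0: rank C_0 − rank ∂_1 = 9 − 8 = 1, and the invariant factors of ∂_1 are all 1, so H_0 = Z.
  H_1: rank ker ∂_1 − rank ∂_2 = (10 − 8) − 1 = 1, and the invariant factors of ∂_2 are all 1, so H_1 = Z.
  H_2: rank ker ∂_2 − rank ∂_3 = (1 − 1) − 0 = 0, and there is no ∂_3, so H_2 = 0.

As a check, the Euler characteristic is 9 − 10 + 1 = 0, which agrees with 1 − 1 + 0 = 0.

H_0 ≅ Z,  H_1 ≅ Z,  H_2 = 0.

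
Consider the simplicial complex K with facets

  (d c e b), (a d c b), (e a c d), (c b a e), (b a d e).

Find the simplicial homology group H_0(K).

H_0 = Z.

Order the vertices as a < b < c < d < e. Listing each simplex with vertices in this order, K has dimension 3 with simplices:

  0-simplices (5): a, b, c, d, e
  1-simplices (10): ab, ac, ad, ae, bc, bd, be, cd, ce, de
  2-simplices (10): abc, abd, abe, acd, ace, ade, bcd, bce, bde, cde
  3-simplices (5): abcd, abce, abde, acde, bcde

so the chain groups are C_0 ≅ Z^5, C_1 ≅ Z^10, C_2 ≅ Z^10, C_3 ≅ Z^5.

Boundary ∂_1: C_1 → C_0 is given by ∂[p,q] = [q] − [p]. For instance
  ∂ab = b − a.
This gives a 5×10 integer matrix of rank 4; reducing to Smith normal form yields diagonal entries (1,1,1,1).

∂_2: C_2 → C_1 maps a triangle to the signed sum of its edges. For instance
  ∂ace = ce − ae + ac,
  ∂bce = ce − be + bc.
This gives a 10×10 integer matrix of rank 6; reducing to Smith normal form yields diagonal entries (1,1,1,1,1,1).

Boundary ∂_3: C_3 → C_2 sends each 3-simplex σ to the alternating sum Σ_i (−1)^i (σ with its i-th vertex removed). For instance
  ∂bcde = cde − bde + bce − bcd,
  ∂acde = cde − ade + ace − acd.
As a 10×5 matrix over Z this has rank 4, with invariant factors (1,1,1,1).

Computing H_k = (kernel of ∂_k) / (image of ∂_{k+1}):

  H_0: rank C_0 − rank ∂_1 = 5 − 4 = 1, and the invariant factors of ∂_1 are all 1, so H_0 = Z.

(K is a triangulation of the 3-sphere S^3.)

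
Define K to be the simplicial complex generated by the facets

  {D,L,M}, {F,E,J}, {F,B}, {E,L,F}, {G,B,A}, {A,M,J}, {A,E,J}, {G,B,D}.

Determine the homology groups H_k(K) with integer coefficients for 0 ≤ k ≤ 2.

H_0 ≅ Z,  H_1 ≅ Z^3,  H_2 = 0.

Fix the vertex order A < B < D < E < F < G < J < L < M and write every simplex with vertices in increasing order. Then dim K = 2 and the simplices of K are:

  0-simplices (9): A, B, D, E, F, G, J, L, M
  1-simplices (18): AB, AE, AG, AJ, AM, BD, BF, BG, DG, DL, DM, EF, EJ, EL, FJ, FL, JM, LM
  2-simplices (7): ABG, AEJ, AJM, BDG, DLM, EFJ, EFL

giving chain groups C_0 ≅ Z^9, C_1 ≅ Z^18, C_2 ≅ Z^7.

The boundary map ∂_1: C_1 → C_0 is given by ∂[p,q] = [q] − [p]. For instance
  ∂AE = E − A.
This gives a 9×18 integer matrix of rank 8; reducing to Smith normal form yields diagonal entries (1,1,1,1,1,1,1,1).

The boundary map ∂_2: C_2 → C_1 maps a triangle to the signed sum of its edges. For instance
  ∂ABG = BG − AG + AB,
  ∂EFJ = FJ − EJ + EF.
As a 18×7 matrix over Z this has rank 7, with invariant factors (1,1,1,1,1,1,1).

From H_k ≅ ker(∂_k) / im(∂_{k+1}) we obtain:

  H_0: rank C_0 − rank ∂_1 = 9 − 8 = 1, and the invariant factors of ∂_1 are all 1, so H_0 = Z.
  H_1: rank ker ∂_1 − rank ∂_2 = (18 − 8) − 7 = 3, and the invariant factors of ∂_2 are all 1, so H_1 = Z^3.
  H_2: rank ker ∂_2 − rank ∂_3 = (7 − 7) − 0 = 0, and there is no ∂_3, so H_2 = 0.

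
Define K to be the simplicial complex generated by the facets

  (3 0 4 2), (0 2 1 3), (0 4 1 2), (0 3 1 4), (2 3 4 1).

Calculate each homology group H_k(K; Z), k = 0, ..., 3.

We work with the vertex ordering 0 < 1 < 2 < 3 < 4. The simplices of K, each written with vertices in increasing order, are:

  0-simplices (5): [0], [1], [2], [3], [4]
  1-simplices (10): [0,1], [0,2], [0,3], [0,4], [1,2], [1,3], [1,4], [2,3], [2,4], [3,4]
  2-simplices (10): [0,1,2], [0,1,3], [0,1,4], [0,2,3], [0,2,4], [0,3,4], [1,2,3], [1,2,4], [1,3,4], [2,3,4]
  3-simplices (5): [0,1,2,3], [0,1,2,4], [0,1,3,4], [0,2,3,4], [1,2,3,4]

Hence C_0 ≅ Z^5, C_1 ≅ Z^10, C_2 ≅ Z^10, C_3 ≅ Z^5.

The boundary map ∂_1: C_1 → C_0 sends each edge [p,q] (with p < q) to q − p.
The 5×10 boundary matrix has rank 4 and Smith normal form diag(1,1,1,1).

Boundary ∂_2: C_2 → C_1 maps a triangle to the signed sum of its edges. For instance
  ∂[0,1,4] = [1,4] − [0,4] + [0,1],
  ∂[2,3,4] = [3,4] − [2,4] + [2,3].
The 10×10 boundary matrix has rank 6 and Smith normal form diag(1,1,1,1,1,1).

The boundary map ∂_3: C_3 → C_2 sends each 3-simplex σ to the alternating sum Σ_i (−1)^i (σ with its i-th vertex removed). For instance
  ∂[0,1,2,4] = [1,2,4] − [0,2,4] + [0,1,4] − [0,1,2],
  ∂[1,2,3,4] = [2,3,4] − [1,3,4] + [1,2,4] − [1,2,3].
The resulting 10×5 matrix has rank 4, and its Smith normal form has invariant factors (1,1,1,1).

From H_k ≅ ker(∂_k) / im(∂_{k+1}) we obtain:

  H_0: rank C_0 − rank ∂_1 = 5 − 4 = 1, and the invariant factors of ∂_1 are all 1, so H_0 = Z.
  H_1: rank ker ∂_1 − rank ∂_2 = (10 − 4) − 6 = 0, and the invariant factors of ∂_2 are all 1, so H_1 = 0.
  H_2: rank ker ∂_2 − rank ∂_3 = (10 − 6) − 4 = 0, and the invariant factors of ∂_3 are all 1, so H_2 = 0.
  H_3: rank ker ∂_3 − rank ∂_4 = (5 − 4) − 0 = 1, and there is no ∂_4, so H_3 = Z.

As a check, the Euler characteristic is 5 − 10 + 10 − 5 = 0, which agrees with 1 − 0 + 0 − 1 = 0.
(K is a triangulation of the 3-sphere S^3.)

H_0 = Z,  H_1 = 0,  H_2 = 0,  H_3 = Z.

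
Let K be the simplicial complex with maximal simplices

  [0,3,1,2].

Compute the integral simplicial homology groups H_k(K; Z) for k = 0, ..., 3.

Order the vertices as 0 < 1 < 2 < 3. Listing each simplex with vertices in this order, K has dimension 3 with simplices:

  0-simplices (4): [0], [1], [2], [3]
  1-simplices (6): [0,1], [0,2], [0,3], [1,2], [1,3], [2,3]
  2-simplices (4): [0,1,2], [0,1,3], [0,2,3], [1,2,3]
  3-simplices (1): [0,1,2,3]

giving chain groups C_0 ≅ Z^4, C_1 ≅ Z^6, C_2 ≅ Z^4, C_3 ≅ Z^1.

Boundary ∂_1: C_1 → C_0 is given by ∂[p,q] = [q] − [p]. For instance
  ∂[2,3] = [3] − [2].
The 4×6 boundary matrix has rank 3 and Smith normal form diag(1,1,1).

∂_2: C_2 → C_1 maps a triangle to the signed sum of its edges. For instance
  ∂[1,2,3] = [2,3] − [1,3] + [1,2],
  ∂[0,1,3] = [1,3] − [0,3] + [0,1].
This gives a 6×4 integer matrix of rank 3; reducing to Smith normal form yields diagonal entries (1,1,1).

∂_3: C_3 → C_2 sends each 3-simplex σ to the alternating sum Σ_i (−1)^i (σ with its i-th vertex removed). For instance
  ∂[0,1,2,3] = [1,2,3] − [0,2,3] + [0,1,3] − [0,1,2].
The resulting 4×1 matrix has rank 1, and its Smith normal form has invariant factors (1).

Reading off H_k = ker ∂_k / im ∂_{k+1}:

  H_0: rank C_0 − rank ∂_1 = 4 − 3 = 1, and the invariant factors of ∂_1 are all 1, so H_0 ≅ Z.
  H_1: rank ker ∂_1 − rank ∂_2 = (6 − 3) − 3 = 0, and the invariant factors of ∂_2 are all 1, so H_1 ≅ 0.
  H_2: rank ker ∂_2 − rank ∂_3 = (4 − 3) − 1 = 0, and the invariant factors of ∂_3 are all 1, so H_2 ≅ 0.
  H_3: rank ker ∂_3 − rank ∂_4 = (1 − 1) − 0 = 0, and there is no ∂_4, so H_3 ≅ 0.

(K is a triangulation of the 3-simplex.)

H_0 = Z,  H_1 = 0,  H_2 = 0,  H_3 = 0.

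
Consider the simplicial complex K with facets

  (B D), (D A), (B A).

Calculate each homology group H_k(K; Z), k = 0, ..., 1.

Fix the vertex order A < B < D and write every simplex with vertices in increasing order. Then dim K = 1 and the simplices of K are:

  0-simplices (3): A, B, D
  1-simplices (3): AB, AD, BD

so the chain groups are C_0 ≅ Z^3, C_1 ≅ Z^3.

Boundary ∂_1: C_1 → C_0 maps an edge to its endpoints' difference, ∂[p,q] = q − p. For instance
  ∂AD = D − A.
The 3×3 boundary matrix has rank 2 and Smith normal form diag(1,1).

From H_k ≅ ker(∂_k) / im(∂_{k+1}) we obtain:

  H_0: rank C_0 − rank ∂_1 = 3 − 2 = 1, and the invariant factors of ∂_1 are all 1, so H_0 ≅ Z.
  H_1: rank ker ∂_1 − rank ∂_2 = (3 − 2) − 0 = 1, and there is no ∂_2, so H_1 ≅ Z.

H_0 ≅ Z,  H_1 ≅ Z.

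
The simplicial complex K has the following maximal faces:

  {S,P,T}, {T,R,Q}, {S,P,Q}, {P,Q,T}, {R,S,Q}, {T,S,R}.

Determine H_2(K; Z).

H_2 ≅ Z.

Order the vertices as P < Q < R < S < T. Listing each simplex with vertices in this order, K has dimension 2 with simplices:

  0-simplices (5): P, Q, R, S, T
  1-simplices (9): PQ, PS, PT, QR, QS, QT, RS, RT, ST
  2-simplices (6): PQS, PQT, PST, QRS, QRT, RST

Hence C_0 ≅ Z^5, C_1 ≅ Z^9, C_2 ≅ Z^6.

Boundary ∂_1: C_1 → C_0 is given by ∂[p,q] = [q] − [p]. For instance
  ∂QS = S − Q.
The resulting 5×9 matrix has rank 4, and its Smith normal form has invariant factors (1,1,1,1).

∂_2: C_2 → C_1 maps a triangle to the signed sum of its edges. For instance
  ∂PQT = QT − PT + PQ,
  ∂PST = ST − PT + PS.
The 9×6 boundary matrix has rank 5 and Smith normal form diag(1,1,1,1,1).

Computing H_k = (kernel of ∂_k) / (image of ∂_{k+1}):

  H_2: rank ker ∂_2 − rank ∂_3 = (6 − 5) − 0 = 1, and there is no ∂_3, so H_2 ≅ Z.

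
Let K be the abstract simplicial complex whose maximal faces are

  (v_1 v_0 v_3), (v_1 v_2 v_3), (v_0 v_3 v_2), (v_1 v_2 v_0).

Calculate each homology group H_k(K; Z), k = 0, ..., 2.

H_0 = Z,  H_1 = 0,  H_2 = Z.

Fix the vertex order v_0 < v_1 < v_2 < v_3 and write every simplex with vertices in increasing order. Then dim K = 2 and the simplices of K are:

  0-simplices (4): [v_0], [v_1], [v_2], [v_3]
  1-simplices (6): [v_0,v_1], [v_0,v_2], [v_0,v_3], [v_1,v_2], [v_1,v_3], [v_2,v_3]
  2-simplices (4): [v_0,v_1,v_2], [v_0,v_1,v_3], [v_0,v_2,v_3], [v_1,v_2,v_3]

giving chain groups C_0 ≅ Z^4, C_1 ≅ Z^6, C_2 ≅ Z^4.

Boundary ∂_1: C_1 → C_0 sends each edge [p,q] (with p < q) to q − p. For instance
  ∂[v_1,v_3] = [v_3] − [v_1].
The resulting 4×6 matrix has rank 3, and its Smith normal form has invariant factors (1,1,1).

∂_2: C_2 → C_1 sends each 2-simplex [p,q,r] to [q,r] − [p,r] + [p,q]. For instance
  ∂[v_0,v_1,v_2] = [v_1,v_2] − [v_0,v_2] + [v_0,v_1],
  ∂[v_1,v_2,v_3] = [v_2,v_3] − [v_1,v_3] + [v_1,v_2].
The resulting 6×4 matrix has rank 3, and its Smith normal form has invariant factors (1,1,1).

Computing H_k = (kernel of ∂_k) / (image of ∂_{k+1}):

  H_0: rank C_0 − rank ∂_1 = 4 − 3 = 1, and the invariant factors of ∂_1 are all 1, so H_0 ≅ Z.
  H_1: rank ker ∂_1 − rank ∂_2 = (6 − 3) − 3 = 0, and the invariant factors of ∂_2 are all 1, so H_1 ≅ 0.
  H_2: rank ker ∂_2 − rank ∂_3 = (4 − 3) − 0 = 1, and there is no ∂_3, so H_2 ≅ Z.

As a check, the Euler characteristic is 4 − 6 + 4 = 2, which agrees with 1 − 0 + 1 = 2.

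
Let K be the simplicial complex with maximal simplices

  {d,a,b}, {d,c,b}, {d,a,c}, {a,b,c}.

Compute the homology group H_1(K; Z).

H_1 ≅ 0.

K has 4 vertices, 6 edges, 4 triangles.
rank ∂_1 = 3, rank ∂_2 = 3 ⇒ b_1 = 6 − 3 − 3 = 0; all invariant factors of ∂_2 are 1 so no torsion. So H_1 ≅ 0.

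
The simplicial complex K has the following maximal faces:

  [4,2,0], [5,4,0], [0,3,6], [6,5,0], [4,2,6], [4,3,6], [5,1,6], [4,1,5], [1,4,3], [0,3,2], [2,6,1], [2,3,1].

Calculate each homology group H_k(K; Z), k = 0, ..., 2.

Take the total order 0 < 1 < 2 < 3 < 4 < 5 < 6 on the vertex set. Then K (dimension 2) consists of the simplices:

  0-simplices (7): [0], [1], [2], [3], [4], [5], [6]
  1-simplices (18): [0,2], [0,3], [0,4], [0,5], [0,6], [1,2], [1,3], [1,4], [1,5], [1,6], [2,3], [2,4], [2,6], [3,4], [3,6], [4,5], [4,6], [5,6]
  2-simplices (12): [0,2,3], [0,2,4], [0,3,6], [0,4,5], [0,5,6], [1,2,3], [1,2,6], [1,3,4], [1,4,5], [1,5,6], [2,4,6], [3,4,6]

so the chain groups are C_0 ≅ Z^7, C_1 ≅ Z^18, C_2 ≅ Z^12.

Boundary ∂_1: C_1 → C_0 maps an edge to its endpoints' difference, ∂[p,q] = q − p. For instance
  ∂[1,5] = [5] − [1].
As a 7×18 matrix over Z this has rank 6, with invariant factors (1,1,1,1,1,1).

Boundary ∂_2: C_2 → C_1 maps a triangle to the signed sum of its edges. For instance
  ∂[1,4,5] = [4,5] − [1,5] + [1,4],
  ∂[1,5,6] = [5,6] − [1,6] + [1,5].
The 18×12 boundary matrix has rank 12 and Smith normal form diag(1,1,1,1,1,1,1,1,1,1,1,2).

Reading off H_k = ker ∂_k / im ∂_{k+1}:

  H_0: rank C_0 − rank ∂_1 = 7 − 6 = 1, and the invariant factors of ∂_1 are all 1, so H_0 = Z.
  H_1: rank ker ∂_1 − rank ∂_2 = (18 − 6) − 12 = 0, and ∂_2 has invariant factor 2 > 1, so H_1 = Z/2.
  H_2: rank ker ∂_2 − rank ∂_3 = (12 − 12) − 0 = 0, and there is no ∂_3, so H_2 = 0.

As a check, the Euler characteristic is 7 − 18 + 12 = 1, which agrees with 1 − 0 + 0 = 1.

H_0 = Z,  H_1 = Z/2,  H_2 = 0.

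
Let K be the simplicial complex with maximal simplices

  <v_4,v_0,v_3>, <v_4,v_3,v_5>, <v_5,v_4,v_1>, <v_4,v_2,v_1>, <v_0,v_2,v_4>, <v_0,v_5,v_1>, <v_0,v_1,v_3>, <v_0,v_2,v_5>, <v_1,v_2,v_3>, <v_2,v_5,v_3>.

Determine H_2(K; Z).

K has 6 vertices, 15 edges, 10 triangles.
rank ∂_2 = 10, rank ∂_3 = 0 ⇒ b_2 = 10 − 10 − 0 = 0. So H_2 ≅ 0.

H_2 = 0.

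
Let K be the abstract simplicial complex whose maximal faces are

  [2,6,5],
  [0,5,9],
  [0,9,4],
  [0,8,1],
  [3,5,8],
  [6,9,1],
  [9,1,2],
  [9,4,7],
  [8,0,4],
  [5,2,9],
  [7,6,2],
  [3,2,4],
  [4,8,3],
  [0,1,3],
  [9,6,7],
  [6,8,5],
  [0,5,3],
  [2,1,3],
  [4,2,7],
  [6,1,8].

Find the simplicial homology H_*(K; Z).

H_0 = Z,  H_1 = Z ⊕ Z/2Z,  H_2 = 0.

Take the total order 0 < 1 < 2 < 3 < 4 < 5 < 6 < 7 < 8 < 9 on the vertex set. Then K (dimension 2) consists of the simplices:

  0-simplices (10): [0], [1], [2], [3], [4], [5], [6], [7], [8], [9]
  1-simplices (30): (30 of them)
  2-simplices (20): (20 of them)

so the chain groups are C_0 ≅ Z^10, C_1 ≅ Z^30, C_2 ≅ Z^20.

The boundary map ∂_1: C_1 → C_0 maps an edge to its endpoints' difference, ∂[p,q] = q − p. For instance
  ∂[1,3] = [3] − [1].
The resulting 10×30 matrix has rank 9, and its Smith normal form has invariant factors (1,1,1,1,1,1,1,1,1).

∂_2: C_2 → C_1 maps a triangle to the signed sum of its edges. For instance
  ∂[5,6,8] = [6,8] − [5,8] + [5,6],
  ∂[6,7,9] = [7,9] − [6,9] + [6,7].
This gives a 30×20 integer matrix of rank 20; reducing to Smith normal form yields diagonal entries (1,1,1,1,1,1,1,1,1,1,1,1,1,1,1,1,1,1,1,2).

From H_k ≅ ker(∂_k) / im(∂_{k+1}) we obtain:

  H_0: rank C_0 − rank ∂_1 = 10 − 9 = 1, and the invariant factors of ∂_1 are all 1, so H_0 ≅ Z.
  H_1: rank ker ∂_1 − rank ∂_2 = (30 − 9) − 20 = 1, and ∂_2 has invariant factor 2 > 1, so H_1 ≅ Z ⊕ Z/2Z.
  H_2: rank ker ∂_2 − rank ∂_3 = (20 − 20) − 0 = 0, and there is no ∂_3, so H_2 ≅ 0.

As a check, the Euler characteristic is 10 − 30 + 20 = 0, which agrees with 1 − 1 + 0 = 0.
(K is a triangulation of the Klein bottle.)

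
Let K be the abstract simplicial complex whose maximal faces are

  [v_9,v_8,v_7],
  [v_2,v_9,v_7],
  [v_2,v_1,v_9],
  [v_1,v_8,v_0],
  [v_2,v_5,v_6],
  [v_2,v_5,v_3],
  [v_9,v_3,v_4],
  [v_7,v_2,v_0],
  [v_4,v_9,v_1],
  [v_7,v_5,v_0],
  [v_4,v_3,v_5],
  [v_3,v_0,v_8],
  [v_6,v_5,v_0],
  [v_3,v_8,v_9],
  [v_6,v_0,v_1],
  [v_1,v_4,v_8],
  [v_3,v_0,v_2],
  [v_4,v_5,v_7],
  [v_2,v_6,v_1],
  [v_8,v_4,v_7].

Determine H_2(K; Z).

Fix the vertex order v_0 < v_1 < v_2 < v_3 < v_4 < v_5 < v_6 < v_7 < v_8 < v_9 and write every simplex with vertices in increasing order. Then dim K = 2 and the simplices of K are:

  0-simplices (10): [v_0], [v_1], [v_2], [v_3], [v_4], [v_5], [v_6], [v_7], [v_8], [v_9]
  1-simplices (30): (30 of them)
  2-simplices (20): (20 of them)

giving chain groups C_0 ≅ Z^10, C_1 ≅ Z^30, C_2 ≅ Z^20.

Boundary ∂_1: C_1 → C_0 maps an edge to its endpoints' difference, ∂[p,q] = q − p. For instance
  ∂[v_4,v_9] = [v_9] − [v_4].
This gives a 10×30 integer matrix of rank 9; reducing to Smith normal form yields diagonal entries (1,1,1,1,1,1,1,1,1).

The boundary map ∂_2: C_2 → C_1 sends each 2-simplex [p,q,r] to [q,r] − [p,r] + [p,q]. For instance
  ∂[v_2,v_5,v_6] = [v_5,v_6] − [v_2,v_6] + [v_2,v_5],
  ∂[v_1,v_2,v_6] = [v_2,v_6] − [v_1,v_6] + [v_1,v_2].
As a 30×20 matrix over Z this has rank 20, with invariant factors (1,1,1,1,1,1,1,1,1,1,1,1,1,1,1,1,1,1,1,2).

Now H_k = ker ∂_k / im ∂_{k+1}, so:

  H_2: rank ker ∂_2 − rank ∂_3 = (20 − 20) − 0 = 0, and there is no ∂_3, so H_2 = 0.

(K is a triangulation of the Klein bottle.)

H_2 = 0.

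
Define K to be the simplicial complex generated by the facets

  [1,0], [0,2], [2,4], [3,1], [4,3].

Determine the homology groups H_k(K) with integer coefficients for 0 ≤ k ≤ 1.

Fix the vertex order 0 < 1 < 2 < 3 < 4 and write every simplex with vertices in increasing order. Then dim K = 1 and the simplices of K are:

  0-simplices (5): [0], [1], [2], [3], [4]
  1-simplices (5): [0,1], [0,2], [1,3], [2,4], [3,4]

giving chain groups C_0 ≅ Z^5, C_1 ≅ Z^5.

∂_1: C_1 → C_0 sends each edge [p,q] (with p < q) to q − p.
The 5×5 boundary matrix has rank 4 and Smith normal form diag(1,1,1,1).

Now H_k = ker ∂_k / im ∂_{k+1}, so:

  H_0: rank C_0 − rank ∂_1 = 5 − 4 = 1, and the invariant factors of ∂_1 are all 1, so H_0 ≅ Z.
  H_1: rank ker ∂_1 − rank ∂_2 = (5 − 4) − 0 = 1, and there is no ∂_2, so H_1 ≅ Z.

As a check, the Euler characteristic is 5 − 5 = 0, which agrees with 1 − 1 = 0.
(K is a triangulation of the circle S^1.)

H_0 ≅ Z,  H_1 ≅ Z.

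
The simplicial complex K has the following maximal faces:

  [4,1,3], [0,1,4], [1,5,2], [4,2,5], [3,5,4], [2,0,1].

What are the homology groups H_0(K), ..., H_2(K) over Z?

Order the vertices as 0 < 1 < 2 < 3 < 4 < 5. Listing each simplex with vertices in this order, K has dimension 2 with simplices:

  0-simplices (6): [0], [1], [2], [3], [4], [5]
  1-simplices (12): [0,1], [0,2], [0,4], [1,2], [1,3], [1,4], [1,5], [2,4], [2,5], [3,4], [3,5], [4,5]
  2-simplices (6): [0,1,2], [0,1,4], [1,2,5], [1,3,4], [2,4,5], [3,4,5]

Hence C_0 ≅ Z^6, C_1 ≅ Z^12, C_2 ≅ Z^6.

The boundary map ∂_1: C_1 → C_0 sends each edge [p,q] (with p < q) to q − p.
The resulting 6×12 matrix has rank 5, and its Smith normal form has invariant factors (1,1,1,1,1).

Boundary ∂_2: C_2 → C_1 maps a triangle to the signed sum of its edges. For instance
  ∂[0,1,2] = [1,2] − [0,2] + [0,1],
  ∂[1,3,4] = [3,4] − [1,4] + [1,3].
The resulting 12×6 matrix has rank 6, and its Smith normal form has invariant factors (1,1,1,1,1,1).

From H_k ≅ ker(∂_k) / im(∂_{k+1}) we obtain:

  H_0: rank C_0 − rank ∂_1 = 6 − 5 = 1, and the invariant factors of ∂_1 are all 1, so H_0 ≅ Z.
  H_1: rank ker ∂_1 − rank ∂_2 = (12 − 5) − 6 = 1, and the invariant factors of ∂_2 are all 1, so H_1 ≅ Z.
  H_2: rank ker ∂_2 − rank ∂_3 = (6 − 6) − 0 = 0, and there is no ∂_3, so H_2 ≅ 0.

H_0 = Z,  H_1 = Z,  H_2 = 0.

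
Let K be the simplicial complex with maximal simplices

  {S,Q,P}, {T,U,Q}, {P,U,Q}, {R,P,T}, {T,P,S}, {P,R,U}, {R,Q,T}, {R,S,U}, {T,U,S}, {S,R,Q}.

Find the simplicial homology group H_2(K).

Take the total order P < Q < R < S < T < U on the vertex set. Then K (dimension 2) consists of the simplices:

  0-simplices (6): P, Q, R, S, T, U
  1-simplices (15): PQ, PR, PS, PT, PU, QR, QS, QT, QU, RS, RT, RU, ST, SU, TU
  2-simplices (10): PQS, PQU, PRT, PRU, PST, QRS, QRT, QTU, RSU, STU

Hence C_0 ≅ Z^6, C_1 ≅ Z^15, C_2 ≅ Z^10.

The boundary map ∂_1: C_1 → C_0 is given by ∂[p,q] = [q] − [p].
This gives a 6×15 integer matrix of rank 5; reducing to Smith normal form yields diagonal entries (1,1,1,1,1).

∂_2: C_2 → C_1 acts by ∂[p,q,r] = [q,r] − [p,r] + [p,q]. For instance
  ∂STU = TU − SU + ST,
  ∂PRT = RT − PT + PR.
The resulting 15×10 matrix has rank 10, and its Smith normal form has invariant factors (1,1,1,1,1,1,1,1,1,2).

Reading off H_k = ker ∂_k / im ∂_{k+1}:

  H_2: rank ker ∂_2 − rank ∂_3 = (10 − 10) − 0 = 0, and there is no ∂_3, so H_2 = 0.

(K is a triangulation of the real projective plane RP^2.)

H_2 ≅ 0.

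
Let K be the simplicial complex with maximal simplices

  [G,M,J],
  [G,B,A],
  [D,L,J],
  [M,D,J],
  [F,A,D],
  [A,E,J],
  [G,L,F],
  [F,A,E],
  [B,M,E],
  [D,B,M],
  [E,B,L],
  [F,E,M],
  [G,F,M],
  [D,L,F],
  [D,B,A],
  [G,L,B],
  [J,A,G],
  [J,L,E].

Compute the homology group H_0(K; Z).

H_0 ≅ Z.

K has 9 vertices, 27 edges, 18 triangles.
rank ∂_0 = 0, rank ∂_1 = 8 ⇒ b_0 = 9 − 0 − 8 = 1; all invariant factors of ∂_1 are 1 so no torsion. So H_0 ≅ Z.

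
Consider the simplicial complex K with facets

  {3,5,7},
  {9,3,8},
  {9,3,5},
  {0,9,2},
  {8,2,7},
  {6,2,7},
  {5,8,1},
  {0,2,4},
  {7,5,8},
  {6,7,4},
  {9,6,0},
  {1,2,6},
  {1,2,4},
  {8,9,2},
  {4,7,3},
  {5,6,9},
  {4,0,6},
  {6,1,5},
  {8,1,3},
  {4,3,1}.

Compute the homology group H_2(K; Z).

We work with the vertex ordering 0 < 1 < 2 < 3 < 4 < 5 < 6 < 7 < 8 < 9. The simplices of K, each written with vertices in increasing order, are:

  0-simplices (10): [0], [1], [2], [3], [4], [5], [6], [7], [8], [9]
  1-simplices (30): (30 of them)
  2-simplices (20): (20 of them)

so the chain groups are C_0 ≅ Z^10, C_1 ≅ Z^30, C_2 ≅ Z^20.

The boundary map ∂_1: C_1 → C_0 is given by ∂[p,q] = [q] − [p].
As a 10×30 matrix over Z this has rank 9, with invariant factors (1,1,1,1,1,1,1,1,1).

The boundary map ∂_2: C_2 → C_1 maps a triangle to the signed sum of its edges. For instance
  ∂[2,6,7] = [6,7] − [2,7] + [2,6],
  ∂[1,2,4] = [2,4] − [1,4] + [1,2].
This gives a 30×20 integer matrix of rank 20; reducing to Smith normal form yields diagonal entries (1,1,1,1,1,1,1,1,1,1,1,1,1,1,1,1,1,1,1,2).

From H_k ≅ ker(∂_k) / im(∂_{k+1}) we obtain:

  H_2: rank ker ∂_2 − rank ∂_3 = (20 − 20) − 0 = 0, and there is no ∂_3, so H_2 = 0.

H_2 = 0.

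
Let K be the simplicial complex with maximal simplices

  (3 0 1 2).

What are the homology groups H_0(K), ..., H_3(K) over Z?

H_0 ≅ Z,  H_1 = 0,  H_2 = 0,  H_3 = 0.

K has 4 vertices, 6 edges, 4 triangles, 1 3-simplex.
rank ∂_0 = 0, rank ∂_1 = 3 ⇒ b_0 = 4 − 0 − 3 = 1; all invariant factors of ∂_1 are 1 so no torsion. So H_0 ≅ Z.
rank ∂_1 = 3, rank ∂_2 = 3 ⇒ b_1 = 6 − 3 − 3 = 0; all invariant factors of ∂_2 are 1 so no torsion. So H_1 ≅ 0.
rank ∂_2 = 3, rank ∂_3 = 1 ⇒ b_2 = 4 − 3 − 1 = 0; all invariant factors of ∂_3 are 1 so no torsion. So H_2 ≅ 0.
rank ∂_3 = 1, rank ∂_4 = 0 ⇒ b_3 = 1 − 1 − 0 = 0. So H_3 ≅ 0.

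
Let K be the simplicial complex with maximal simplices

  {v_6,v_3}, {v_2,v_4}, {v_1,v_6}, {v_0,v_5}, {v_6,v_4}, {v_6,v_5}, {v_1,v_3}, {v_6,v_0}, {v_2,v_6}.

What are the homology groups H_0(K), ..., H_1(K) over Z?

H_0 = Z,  H_1 = Z^3.

Take the total order v_0 < v_1 < v_2 < v_3 < v_4 < v_5 < v_6 on the vertex set. Then K (dimension 1) consists of the simplices:

  0-simplices (7): [v_0], [v_1], [v_2], [v_3], [v_4], [v_5], [v_6]
  1-simplices (9): [v_0,v_5], [v_0,v_6], [v_1,v_3], [v_1,v_6], [v_2,v_4], [v_2,v_6], [v_3,v_6], [v_4,v_6], [v_5,v_6]

giving chain groups C_0 ≅ Z^7, C_1 ≅ Z^9.

Boundary ∂_1: C_1 → C_0 maps an edge to its endpoints' difference, ∂[p,q] = q − p. For instance
  ∂[v_4,v_6] = [v_6] − [v_4].
As a 7×9 matrix over Z this has rank 6, with invariant factors (1,1,1,1,1,1).

Now H_k = ker ∂_k / im ∂_{k+1}, so:

  H_0: rank C_0 − rank ∂_1 = 7 − 6 = 1, and the invariant factors of ∂_1 are all 1, so H_0 = Z.
  H_1: rank ker ∂_1 − rank ∂_2 = (9 − 6) − 0 = 3, and there is no ∂_2, so H_1 = Z^3.

(K is a triangulation of a wedge of 3 circles.)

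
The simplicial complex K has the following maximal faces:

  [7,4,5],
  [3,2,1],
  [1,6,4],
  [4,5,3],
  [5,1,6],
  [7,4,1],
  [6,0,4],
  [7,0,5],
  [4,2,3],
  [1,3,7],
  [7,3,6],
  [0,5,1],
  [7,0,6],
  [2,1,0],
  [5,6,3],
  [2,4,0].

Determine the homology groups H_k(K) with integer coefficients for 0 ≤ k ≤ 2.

H_0 ≅ Z,  H_1 ≅ Z^2,  H_2 ≅ Z.

Take the total order 0 < 1 < 2 < 3 < 4 < 5 < 6 < 7 on the vertex set. Then K (dimension 2) consists of the simplices:

  0-simplices (8): [0], [1], [2], [3], [4], [5], [6], [7]
  1-simplices (24): (24 of them)
  2-simplices (16): [0,1,2], [0,1,5], [0,2,4], [0,4,6], [0,5,7], [0,6,7], [1,2,3], [1,3,7], [1,4,6], [1,4,7], [1,5,6], [2,3,4], [3,4,5], [3,5,6], [3,6,7], [4,5,7]

giving chain groups C_0 ≅ Z^8, C_1 ≅ Z^24, C_2 ≅ Z^16.

∂_1: C_1 → C_0 is given by ∂[p,q] = [q] − [p]. For instance
  ∂[3,6] = [6] − [3].
As a 8×24 matrix over Z this has rank 7, with invariant factors (1,1,1,1,1,1,1).

∂_2: C_2 → C_1 acts by ∂[p,q,r] = [q,r] − [p,r] + [p,q]. For instance
  ∂[0,6,7] = [6,7] − [0,7] + [0,6],
  ∂[0,1,5] = [1,5] − [0,5] + [0,1].
The resulting 24×16 matrix has rank 15, and its Smith normal form has invariant factors (1,1,1,1,1,1,1,1,1,1,1,1,1,1,1).

Computing H_k = (kernel of ∂_k) / (image of ∂_{k+1}):

  H_0: rank C_0 − rank ∂_1 = 8 − 7 = 1, and the invariant factors of ∂_1 are all 1, so H_0 = Z.
  H_1: rank ker ∂_1 − rank ∂_2 = (24 − 7) − 15 = 2, and the invariant factors of ∂_2 are all 1, so H_1 = Z^2.
  H_2: rank ker ∂_2 − rank ∂_3 = (16 − 15) − 0 = 1, and there is no ∂_3, so H_2 = Z.

(K is a triangulation of the torus T^2.)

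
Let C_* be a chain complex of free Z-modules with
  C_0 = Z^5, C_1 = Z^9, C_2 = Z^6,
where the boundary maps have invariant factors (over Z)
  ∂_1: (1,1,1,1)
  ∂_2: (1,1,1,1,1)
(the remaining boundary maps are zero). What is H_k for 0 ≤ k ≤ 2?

H_0 ≅ Z,  H_1 = 0,  H_2 ≅ Z.

H_0: b_0 = 5 − 0 − 4 = 1; torsion from ∂_1 factors > 1: none. So H_0 ≅ Z.
H_1: b_1 = 9 − 4 − 5 = 0; torsion from ∂_2 factors > 1: none. So H_1 ≅ 0.
H_2: b_2 = 6 − 5 − 0 = 1; torsion from ∂_3 factors > 1: none. So H_2 ≅ Z.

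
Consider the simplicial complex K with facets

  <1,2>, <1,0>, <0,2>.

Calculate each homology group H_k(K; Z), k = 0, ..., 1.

H_0 = Z,  H_1 = Z.

We work with the vertex ordering 0 < 1 < 2. The simplices of K, each written with vertices in increasing order, are:

  0-simplices (3): [0], [1], [2]
  1-simplices (3): [0,1], [0,2], [1,2]

giving chain groups C_0 ≅ Z^3, C_1 ≅ Z^3.

The boundary map ∂_1: C_1 → C_0 is given by ∂[p,q] = [q] − [p]. For instance
  ∂[1,2] = [2] − [1].
The resulting 3×3 matrix has rank 2, and its Smith normal form has invariant factors (1,1).

Reading off H_k = ker ∂_k / im ∂_{k+1}:

  H_0: rank C_0 − rank ∂_1 = 3 − 2 = 1, and the invariant factors of ∂_1 are all 1, so H_0 = Z.
  H_1: rank ker ∂_1 − rank ∂_2 = (3 − 2) − 0 = 1, and there is no ∂_2, so H_1 = Z.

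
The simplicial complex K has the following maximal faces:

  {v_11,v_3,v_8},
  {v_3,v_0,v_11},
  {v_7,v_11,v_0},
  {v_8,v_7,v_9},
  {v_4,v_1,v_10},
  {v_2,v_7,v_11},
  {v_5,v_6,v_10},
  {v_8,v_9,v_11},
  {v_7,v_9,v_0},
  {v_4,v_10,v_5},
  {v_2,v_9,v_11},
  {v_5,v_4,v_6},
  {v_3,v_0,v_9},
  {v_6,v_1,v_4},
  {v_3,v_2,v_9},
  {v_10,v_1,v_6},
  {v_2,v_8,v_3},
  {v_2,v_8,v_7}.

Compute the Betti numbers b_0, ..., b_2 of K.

Fix the vertex order v_0 < v_1 < v_2 < v_3 < v_4 < v_5 < v_6 < v_7 < v_8 < v_9 < v_10 < v_11 and write every simplex with vertices in increasing order. Then dim K = 2 and the simplices of K are:

  0-simplices (12): [v_0], [v_1], [v_2], [v_3], [v_4], [v_5], [v_6], [v_7], [v_8], [v_9], [v_10], [v_11]
  1-simplices (27): (27 of them)
  2-simplices (18): (18 of them)

giving chain groups C_0 ≅ Z^12, C_1 ≅ Z^27, C_2 ≅ Z^18.

The boundary map ∂_1: C_1 → C_0 sends each edge [p,q] (with p < q) to q − p.
The resulting 12×27 matrix has rank 10, and its Smith normal form has invariant factors (1,1,1,1,1,1,1,1,1,1).

The boundary map ∂_2: C_2 → C_1 acts by ∂[p,q,r] = [q,r] − [p,r] + [p,q]. For instance
  ∂[v_2,v_3,v_9] = [v_3,v_9] − [v_2,v_9] + [v_2,v_3],
  ∂[v_0,v_7,v_9] = [v_7,v_9] − [v_0,v_9] + [v_0,v_7].
The resulting 27×18 matrix has rank 17, and its Smith normal form has invariant factors (1,1,1,1,1,1,1,1,1,1,1,1,1,1,1,1,2).

From H_k ≅ ker(∂_k) / im(∂_{k+1}) we obtain:

  H_0: rank C_0 − rank ∂_1 = 12 − 10 = 2, and the invariant factors of ∂_1 are all 1, so H_0 = Z^2.
  H_1: rank ker ∂_1 − rank ∂_2 = (27 − 10) − 17 = 0, and ∂_2 has invariant factor 2 > 1, so H_1 = Z_2.
  H_2: rank ker ∂_2 − rank ∂_3 = (18 − 17) − 0 = 1, and there is no ∂_3, so H_2 = Z.

As a check, the Euler characteristic is 12 − 27 + 18 = 3, which agrees with 2 − 0 + 1 = 3.
(K is a triangulation of the disjoint union of the 2-sphere S^2 and the real projective plane RP^2.)

Hence the Betti numbers are b_0 = 2, b_1 = 0, b_2 = 1.

b_0 = 2, b_1 = 0, b_2 = 1.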